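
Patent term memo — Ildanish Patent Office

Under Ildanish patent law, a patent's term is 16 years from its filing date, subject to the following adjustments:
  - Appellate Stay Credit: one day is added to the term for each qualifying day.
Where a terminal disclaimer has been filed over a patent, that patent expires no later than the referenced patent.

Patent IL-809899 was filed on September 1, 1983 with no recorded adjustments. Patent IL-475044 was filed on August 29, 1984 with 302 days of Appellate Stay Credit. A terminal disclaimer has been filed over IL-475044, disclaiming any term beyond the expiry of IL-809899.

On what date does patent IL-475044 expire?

1999-09-01

Natural term of IL-475044:
  Base: filing + 16 years → 29 August 2000.
  Appellate Stay Credit: +302 days → 27 June 2001.
Expiry of referenced patent IL-809899:
  Base: filing + 16 years → 1 September 1999.
Terminal disclaimer: IL-475044 expires on the earlier of 27 June 2001 and 1 September 1999.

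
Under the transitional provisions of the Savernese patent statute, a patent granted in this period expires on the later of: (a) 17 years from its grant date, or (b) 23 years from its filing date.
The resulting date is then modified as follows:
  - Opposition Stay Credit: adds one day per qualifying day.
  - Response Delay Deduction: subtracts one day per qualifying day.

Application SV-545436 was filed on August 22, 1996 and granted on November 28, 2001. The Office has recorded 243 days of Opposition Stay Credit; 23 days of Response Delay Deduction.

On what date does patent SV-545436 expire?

(a) grant + 17 years → 28 November 2018.
(b) filing + 23 years → 22 August 2019.
Later of the two: 22 August 2019.
Opposition Stay Credit: +243 days → 21 April 2020.
Response Delay Deduction: −23 days → 29 March 2020.

March 29, 2020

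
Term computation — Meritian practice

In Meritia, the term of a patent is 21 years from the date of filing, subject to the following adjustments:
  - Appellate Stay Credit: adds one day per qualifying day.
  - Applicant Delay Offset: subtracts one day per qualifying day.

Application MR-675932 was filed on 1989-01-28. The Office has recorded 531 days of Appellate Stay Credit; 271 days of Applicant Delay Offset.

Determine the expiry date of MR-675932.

2010-10-15

Base term: filing date + 21 years → 28 January 2010.
Appellate Stay Credit: +531 days → 13 July 2011.
Applicant Delay Offset: −271 days → 15 October 2010.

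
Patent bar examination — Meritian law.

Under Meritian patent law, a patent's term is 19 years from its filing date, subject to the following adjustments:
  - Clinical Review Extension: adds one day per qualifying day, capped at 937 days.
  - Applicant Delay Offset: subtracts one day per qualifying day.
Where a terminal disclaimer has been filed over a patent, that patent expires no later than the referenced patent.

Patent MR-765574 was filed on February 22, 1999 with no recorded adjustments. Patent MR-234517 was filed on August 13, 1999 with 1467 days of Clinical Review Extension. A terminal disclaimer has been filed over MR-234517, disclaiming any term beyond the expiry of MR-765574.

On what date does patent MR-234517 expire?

Natural term of MR-234517:
  Base: filing + 19 years → 13 August 2018.
  Clinical Review Extension: 1467 days claimed exceeds the 937-day cap, so +937 days → 7 March 2021.
Expiry of referenced patent MR-765574:
  Base: filing + 19 years → 22 February 2018.
Terminal disclaimer: MR-234517 expires on the earlier of 7 March 2021 and 22 February 2018.

2018-02-22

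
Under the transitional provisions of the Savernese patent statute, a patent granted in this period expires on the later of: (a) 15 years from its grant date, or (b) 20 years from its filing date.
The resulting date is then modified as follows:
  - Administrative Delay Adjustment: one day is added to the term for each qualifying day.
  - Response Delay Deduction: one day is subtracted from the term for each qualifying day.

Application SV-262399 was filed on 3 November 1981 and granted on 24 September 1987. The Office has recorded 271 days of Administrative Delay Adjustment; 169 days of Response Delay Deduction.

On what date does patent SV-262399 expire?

2003-01-04

(a) grant + 15 years → 24 September 2002.
(b) filing + 20 years → 3 November 2001.
Later of the two: 24 September 2002.
Administrative Delay Adjustment: +271 days → 22 June 2003.
Response Delay Deduction: −169 days → 4 January 2003.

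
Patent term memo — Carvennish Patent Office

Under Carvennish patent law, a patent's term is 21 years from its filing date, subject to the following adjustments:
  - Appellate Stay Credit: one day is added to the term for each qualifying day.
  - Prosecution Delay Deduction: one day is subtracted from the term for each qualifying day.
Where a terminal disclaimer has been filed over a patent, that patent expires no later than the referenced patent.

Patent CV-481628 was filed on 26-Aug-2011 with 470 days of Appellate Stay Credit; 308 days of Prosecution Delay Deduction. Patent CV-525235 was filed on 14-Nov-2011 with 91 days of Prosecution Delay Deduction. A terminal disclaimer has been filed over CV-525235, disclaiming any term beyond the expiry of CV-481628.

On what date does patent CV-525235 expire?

2032-08-15

Natural term of CV-525235:
  Base: filing + 21 years → 14 November 2032.
  Prosecution Delay Deduction: −91 days → 15 August 2032.
Expiry of referenced patent CV-481628:
  Base: filing + 21 years → 26 August 2032.
  Appellate Stay Credit: +470 days → 9 December 2033.
  Prosecution Delay Deduction: −308 days → 4 February 2033.
Terminal disclaimer: CV-525235 expires on the earlier of 15 August 2032 and 4 February 2033.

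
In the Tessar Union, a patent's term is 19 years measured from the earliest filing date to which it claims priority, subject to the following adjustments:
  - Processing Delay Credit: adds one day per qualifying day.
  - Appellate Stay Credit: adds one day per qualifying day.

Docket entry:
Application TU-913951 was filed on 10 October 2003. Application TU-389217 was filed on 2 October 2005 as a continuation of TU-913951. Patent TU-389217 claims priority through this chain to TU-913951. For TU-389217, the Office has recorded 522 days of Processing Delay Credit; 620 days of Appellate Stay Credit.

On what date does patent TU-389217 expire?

Earliest priority filing: 10 October 2003.
Base term: 10 October 2003 + 19 years → 10 October 2022.
Processing Delay Credit: +522 days → 15 March 2024.
Appellate Stay Credit: +620 days → 25 November 2025.

2025-11-25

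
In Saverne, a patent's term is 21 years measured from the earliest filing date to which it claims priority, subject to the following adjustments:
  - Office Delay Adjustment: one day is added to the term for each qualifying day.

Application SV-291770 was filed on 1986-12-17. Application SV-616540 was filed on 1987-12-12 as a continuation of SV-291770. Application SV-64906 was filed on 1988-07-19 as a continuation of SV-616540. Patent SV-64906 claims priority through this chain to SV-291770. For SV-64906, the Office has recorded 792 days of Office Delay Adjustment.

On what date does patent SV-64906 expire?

Earliest priority filing: 17 December 1986.
Base term: 17 December 1986 + 21 years → 17 December 2007.
Office Delay Adjustment: +792 days → 16 February 2010.

2010-02-16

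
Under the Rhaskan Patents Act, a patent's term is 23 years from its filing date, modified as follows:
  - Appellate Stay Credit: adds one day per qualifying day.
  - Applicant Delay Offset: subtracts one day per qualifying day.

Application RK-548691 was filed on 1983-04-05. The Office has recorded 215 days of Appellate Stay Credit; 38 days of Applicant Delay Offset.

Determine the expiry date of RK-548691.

Base term: filing date + 23 years → 5 April 2006.
Appellate Stay Credit: +215 days → 6 November 2006.
Applicant Delay Offset: −38 days → 29 September 2006.

September 29, 2006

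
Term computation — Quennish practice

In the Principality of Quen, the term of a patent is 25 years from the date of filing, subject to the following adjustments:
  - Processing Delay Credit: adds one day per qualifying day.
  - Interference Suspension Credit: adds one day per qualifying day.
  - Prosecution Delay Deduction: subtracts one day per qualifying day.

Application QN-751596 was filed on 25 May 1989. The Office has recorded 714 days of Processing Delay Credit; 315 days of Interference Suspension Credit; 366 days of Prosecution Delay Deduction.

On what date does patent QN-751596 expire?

Base term: filing date + 25 years → 25 May 2014.
Processing Delay Credit: +714 days → 8 May 2016.
Interference Suspension Credit: +315 days → 19 March 2017.
Prosecution Delay Deduction: −366 days → 18 March 2016.

March 18, 2016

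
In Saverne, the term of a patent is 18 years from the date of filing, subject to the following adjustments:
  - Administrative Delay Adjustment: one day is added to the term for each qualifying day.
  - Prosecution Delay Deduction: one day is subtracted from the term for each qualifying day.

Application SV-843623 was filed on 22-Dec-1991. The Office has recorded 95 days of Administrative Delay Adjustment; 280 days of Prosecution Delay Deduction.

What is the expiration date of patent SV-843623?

2009-06-20

Base term: filing date + 18 years → 22 December 2009.
Administrative Delay Adjustment: +95 days → 27 March 2010.
Prosecution Delay Deduction: −280 days → 20 June 2009.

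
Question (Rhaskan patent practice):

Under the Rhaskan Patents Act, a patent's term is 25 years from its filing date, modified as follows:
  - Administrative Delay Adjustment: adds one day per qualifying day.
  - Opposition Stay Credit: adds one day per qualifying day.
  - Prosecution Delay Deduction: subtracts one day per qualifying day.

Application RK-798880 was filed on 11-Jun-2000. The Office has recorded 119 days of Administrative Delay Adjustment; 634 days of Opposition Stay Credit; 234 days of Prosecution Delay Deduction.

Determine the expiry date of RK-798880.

November 12, 2026

Base term: filing date + 25 years → 11 June 2025.
Administrative Delay Adjustment: +119 days → 8 October 2025.
Opposition Stay Credit: +634 days → 4 July 2027.
Prosecution Delay Deduction: −234 days → 12 November 2026.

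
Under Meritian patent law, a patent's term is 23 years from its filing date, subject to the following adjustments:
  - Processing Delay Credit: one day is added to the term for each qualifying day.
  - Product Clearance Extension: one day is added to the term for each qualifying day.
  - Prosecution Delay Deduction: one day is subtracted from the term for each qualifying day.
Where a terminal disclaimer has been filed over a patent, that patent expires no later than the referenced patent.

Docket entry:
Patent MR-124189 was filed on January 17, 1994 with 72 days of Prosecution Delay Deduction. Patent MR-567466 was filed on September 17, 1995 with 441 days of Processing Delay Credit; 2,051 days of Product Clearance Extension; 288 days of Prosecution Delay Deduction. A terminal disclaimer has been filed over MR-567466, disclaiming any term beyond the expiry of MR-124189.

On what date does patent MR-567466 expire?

Natural term of MR-567466:
  Base: filing + 23 years → 17 September 2018.
  Processing Delay Credit: +441 days → 2 December 2019.
  Product Clearance Extension: +2051 days → 14 July 2025.
  Prosecution Delay Deduction: −288 days → 29 September 2024.
Expiry of referenced patent MR-124189:
  Base: filing + 23 years → 17 January 2017.
  Prosecution Delay Deduction: −72 days → 6 November 2016.
Terminal disclaimer: MR-567466 expires on the earlier of 29 September 2024 and 6 November 2016.

2016-11-06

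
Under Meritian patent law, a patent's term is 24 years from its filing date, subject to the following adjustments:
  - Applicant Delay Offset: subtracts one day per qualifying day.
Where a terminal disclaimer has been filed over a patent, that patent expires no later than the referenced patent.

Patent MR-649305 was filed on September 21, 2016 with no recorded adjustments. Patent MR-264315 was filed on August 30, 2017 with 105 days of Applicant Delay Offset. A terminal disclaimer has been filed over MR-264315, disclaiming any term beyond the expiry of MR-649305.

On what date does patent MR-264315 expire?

September 21, 2040

Natural term of MR-264315:
  Base: filing + 24 years → 30 August 2041.
  Applicant Delay Offset: −105 days → 17 May 2041.
Expiry of referenced patent MR-649305:
  Base: filing + 24 years → 21 September 2040.
Terminal disclaimer: MR-264315 expires on the earlier of 17 May 2041 and 21 September 2040.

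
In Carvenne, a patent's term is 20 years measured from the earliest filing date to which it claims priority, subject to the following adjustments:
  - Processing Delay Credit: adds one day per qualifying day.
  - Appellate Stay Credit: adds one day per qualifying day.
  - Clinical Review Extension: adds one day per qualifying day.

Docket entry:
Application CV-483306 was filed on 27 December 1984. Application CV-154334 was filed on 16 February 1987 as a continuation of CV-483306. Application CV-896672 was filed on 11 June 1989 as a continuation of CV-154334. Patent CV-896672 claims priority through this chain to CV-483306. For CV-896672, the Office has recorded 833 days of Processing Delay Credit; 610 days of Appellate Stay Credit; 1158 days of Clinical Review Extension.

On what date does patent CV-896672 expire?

February 10, 2012

Earliest priority filing: 27 December 1984.
Base term: 27 December 1984 + 20 years → 27 December 2004.
Processing Delay Credit: +833 days → 9 April 2007.
Appellate Stay Credit: +610 days → 9 December 2008.
Clinical Review Extension: +1158 days → 10 February 2012.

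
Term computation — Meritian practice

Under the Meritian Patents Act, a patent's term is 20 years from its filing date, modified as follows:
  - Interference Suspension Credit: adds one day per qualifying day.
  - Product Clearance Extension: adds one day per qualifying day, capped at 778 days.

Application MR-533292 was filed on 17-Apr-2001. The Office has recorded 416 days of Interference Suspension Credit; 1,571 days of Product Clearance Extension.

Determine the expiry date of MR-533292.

Base term: filing date + 20 years → 17 April 2021.
Interference Suspension Credit: +416 days → 7 June 2022.
Product Clearance Extension: 1571 days claimed exceeds the 778-day cap, so +778 days → 24 July 2024.

July 24, 2024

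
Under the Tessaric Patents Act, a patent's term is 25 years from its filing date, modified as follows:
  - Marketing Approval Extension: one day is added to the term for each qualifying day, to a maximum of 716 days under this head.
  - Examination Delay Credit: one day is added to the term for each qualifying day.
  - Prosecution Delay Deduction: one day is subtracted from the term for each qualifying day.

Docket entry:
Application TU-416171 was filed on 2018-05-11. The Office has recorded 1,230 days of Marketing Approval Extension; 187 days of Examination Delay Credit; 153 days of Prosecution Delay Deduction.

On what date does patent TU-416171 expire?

2045-05-30

Base term: filing date + 25 years → 11 May 2043.
Marketing Approval Extension: 1230 days claimed exceeds the 716-day cap, so +716 days → 26 April 2045.
Examination Delay Credit: +187 days → 30 October 2045.
Prosecution Delay Deduction: −153 days → 30 May 2045.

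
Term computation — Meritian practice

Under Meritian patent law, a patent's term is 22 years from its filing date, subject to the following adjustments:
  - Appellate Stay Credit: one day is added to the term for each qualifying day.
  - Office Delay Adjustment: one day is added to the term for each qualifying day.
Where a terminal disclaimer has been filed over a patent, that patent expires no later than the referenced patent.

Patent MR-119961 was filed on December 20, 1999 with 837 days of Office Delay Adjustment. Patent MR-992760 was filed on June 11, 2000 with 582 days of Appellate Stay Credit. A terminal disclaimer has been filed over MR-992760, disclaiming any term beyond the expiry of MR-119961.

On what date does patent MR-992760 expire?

Natural term of MR-992760:
  Base: filing + 22 years → 11 June 2022.
  Appellate Stay Credit: +582 days → 14 January 2024.
Expiry of referenced patent MR-119961:
  Base: filing + 22 years → 20 December 2021.
  Office Delay Adjustment: +837 days → 5 April 2024.
Terminal disclaimer: MR-992760 expires on the earlier of 14 January 2024 and 5 April 2024.

2024-01-14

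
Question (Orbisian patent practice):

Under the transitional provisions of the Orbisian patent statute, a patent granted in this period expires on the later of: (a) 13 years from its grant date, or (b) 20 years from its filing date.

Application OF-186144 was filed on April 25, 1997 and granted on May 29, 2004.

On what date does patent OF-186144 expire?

(a) grant + 13 years → 29 May 2017.
(b) filing + 20 years → 25 April 2017.
Later of the two: 29 May 2017.

May 29, 2017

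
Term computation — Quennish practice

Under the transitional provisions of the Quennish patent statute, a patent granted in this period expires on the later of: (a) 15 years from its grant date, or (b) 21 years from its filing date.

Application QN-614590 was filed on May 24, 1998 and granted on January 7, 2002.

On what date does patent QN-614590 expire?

2019-05-24

(a) grant + 15 years → 7 January 2017.
(b) filing + 21 years → 24 May 2019.
Later of the two: 24 May 2019.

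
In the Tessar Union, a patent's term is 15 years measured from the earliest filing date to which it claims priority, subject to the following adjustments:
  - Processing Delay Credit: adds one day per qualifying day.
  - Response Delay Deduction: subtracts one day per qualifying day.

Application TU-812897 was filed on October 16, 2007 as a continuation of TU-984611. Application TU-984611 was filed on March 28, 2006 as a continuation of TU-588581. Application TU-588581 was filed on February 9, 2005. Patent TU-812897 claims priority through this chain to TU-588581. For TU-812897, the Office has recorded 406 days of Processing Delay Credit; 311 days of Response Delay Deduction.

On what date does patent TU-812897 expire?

Earliest priority filing: 9 February 2005.
Base term: 9 February 2005 + 15 years → 9 February 2020.
Processing Delay Credit: +406 days → 21 March 2021.
Response Delay Deduction: −311 days → 14 May 2020.

May 14, 2020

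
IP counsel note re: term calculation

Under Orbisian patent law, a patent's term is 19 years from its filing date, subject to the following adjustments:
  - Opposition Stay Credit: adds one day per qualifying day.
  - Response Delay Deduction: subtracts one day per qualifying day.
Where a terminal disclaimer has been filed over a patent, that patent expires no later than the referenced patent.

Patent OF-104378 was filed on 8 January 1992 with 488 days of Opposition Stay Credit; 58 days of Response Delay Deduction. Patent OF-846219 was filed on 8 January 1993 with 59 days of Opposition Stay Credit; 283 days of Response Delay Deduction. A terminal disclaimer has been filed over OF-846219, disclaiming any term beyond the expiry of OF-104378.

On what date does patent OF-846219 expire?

May 29, 2011

Natural term of OF-846219:
  Base: filing + 19 years → 8 January 2012.
  Opposition Stay Credit: +59 days → 7 March 2012.
  Response Delay Deduction: −283 days → 29 May 2011.
Expiry of referenced patent OF-104378:
  Base: filing + 19 years → 8 January 2011.
  Opposition Stay Credit: +488 days → 10 May 2012.
  Response Delay Deduction: −58 days → 13 March 2012.
Terminal disclaimer: OF-846219 expires on the earlier of 29 May 2011 and 13 March 2012.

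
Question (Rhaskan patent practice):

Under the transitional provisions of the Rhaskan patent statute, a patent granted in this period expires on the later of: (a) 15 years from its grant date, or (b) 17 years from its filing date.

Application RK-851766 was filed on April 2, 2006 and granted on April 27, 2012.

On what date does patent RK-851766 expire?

(a) grant + 15 years → 27 April 2027.
(b) filing + 17 years → 2 April 2023.
Later of the two: 27 April 2027.

2027-04-27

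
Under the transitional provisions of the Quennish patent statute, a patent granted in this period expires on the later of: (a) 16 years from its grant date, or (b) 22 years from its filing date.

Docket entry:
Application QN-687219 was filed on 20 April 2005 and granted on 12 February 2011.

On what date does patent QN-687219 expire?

(a) grant + 16 years → 12 February 2027.
(b) filing + 22 years → 20 April 2027.
Later of the two: 20 April 2027.

2027-04-20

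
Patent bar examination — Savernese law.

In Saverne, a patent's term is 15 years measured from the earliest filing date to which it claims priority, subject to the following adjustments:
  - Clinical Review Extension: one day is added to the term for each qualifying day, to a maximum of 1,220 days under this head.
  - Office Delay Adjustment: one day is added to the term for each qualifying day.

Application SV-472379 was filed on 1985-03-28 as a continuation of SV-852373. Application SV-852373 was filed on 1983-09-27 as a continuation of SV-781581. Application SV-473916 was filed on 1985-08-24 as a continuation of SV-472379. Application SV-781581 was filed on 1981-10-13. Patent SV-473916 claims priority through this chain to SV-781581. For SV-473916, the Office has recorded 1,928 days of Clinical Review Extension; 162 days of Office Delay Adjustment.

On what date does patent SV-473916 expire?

July 26, 2000

Earliest priority filing: 13 October 1981.
Base term: 13 October 1981 + 15 years → 13 October 1996.
Clinical Review Extension: 1928 days claimed exceeds the 1220-day cap, so +1220 days → 15 February 2000.
Office Delay Adjustment: +162 days → 26 July 2000.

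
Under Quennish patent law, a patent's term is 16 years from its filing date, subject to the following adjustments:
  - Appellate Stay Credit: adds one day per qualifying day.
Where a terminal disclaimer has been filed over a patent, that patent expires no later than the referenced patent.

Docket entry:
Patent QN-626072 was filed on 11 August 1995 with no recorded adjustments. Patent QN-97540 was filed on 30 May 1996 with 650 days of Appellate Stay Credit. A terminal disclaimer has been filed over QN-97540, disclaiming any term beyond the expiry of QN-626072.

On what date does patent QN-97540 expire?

Natural term of QN-97540:
  Base: filing + 16 years → 30 May 2012.
  Appellate Stay Credit: +650 days → 11 March 2014.
Expiry of referenced patent QN-626072:
  Base: filing + 16 years → 11 August 2011.
Terminal disclaimer: QN-97540 expires on the earlier of 11 March 2014 and 11 August 2011.

August 11, 2011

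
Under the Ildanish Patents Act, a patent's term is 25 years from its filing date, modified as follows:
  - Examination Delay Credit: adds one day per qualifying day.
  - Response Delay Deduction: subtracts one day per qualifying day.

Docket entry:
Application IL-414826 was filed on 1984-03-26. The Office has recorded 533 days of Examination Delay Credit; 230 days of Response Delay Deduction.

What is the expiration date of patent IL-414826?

2010-01-23

Base term: filing date + 25 years → 26 March 2009.
Examination Delay Credit: +533 days → 10 September 2010.
Response Delay Deduction: −230 days → 23 January 2010.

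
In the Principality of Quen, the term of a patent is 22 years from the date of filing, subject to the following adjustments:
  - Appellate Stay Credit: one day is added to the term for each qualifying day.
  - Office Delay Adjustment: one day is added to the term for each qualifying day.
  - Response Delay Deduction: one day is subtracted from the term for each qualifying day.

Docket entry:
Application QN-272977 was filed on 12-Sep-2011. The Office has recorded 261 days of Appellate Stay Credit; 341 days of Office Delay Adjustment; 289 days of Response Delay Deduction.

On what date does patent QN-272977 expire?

Base term: filing date + 22 years → 12 September 2033.
Appellate Stay Credit: +261 days → 31 May 2034.
Office Delay Adjustment: +341 days → 7 May 2035.
Response Delay Deduction: −289 days → 22 July 2034.

July 22, 2034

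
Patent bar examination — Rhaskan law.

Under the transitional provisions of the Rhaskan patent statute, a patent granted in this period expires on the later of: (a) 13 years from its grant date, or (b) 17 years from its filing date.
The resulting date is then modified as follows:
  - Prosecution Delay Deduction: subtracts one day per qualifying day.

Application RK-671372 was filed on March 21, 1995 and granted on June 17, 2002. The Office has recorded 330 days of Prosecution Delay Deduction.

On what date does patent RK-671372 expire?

July 22, 2014

(a) grant + 13 years → 17 June 2015.
(b) filing + 17 years → 21 March 2012.
Later of the two: 17 June 2015.
Prosecution Delay Deduction: −330 days → 22 July 2014.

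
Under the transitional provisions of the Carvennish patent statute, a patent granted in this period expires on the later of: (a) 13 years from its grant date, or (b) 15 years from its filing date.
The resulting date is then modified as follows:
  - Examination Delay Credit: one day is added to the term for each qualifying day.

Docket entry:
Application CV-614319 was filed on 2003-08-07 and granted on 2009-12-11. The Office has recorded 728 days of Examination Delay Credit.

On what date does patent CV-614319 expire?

2024-12-08

(a) grant + 13 years → 11 December 2022.
(b) filing + 15 years → 7 August 2018.
Later of the two: 11 December 2022.
Examination Delay Credit: +728 days → 8 December 2024.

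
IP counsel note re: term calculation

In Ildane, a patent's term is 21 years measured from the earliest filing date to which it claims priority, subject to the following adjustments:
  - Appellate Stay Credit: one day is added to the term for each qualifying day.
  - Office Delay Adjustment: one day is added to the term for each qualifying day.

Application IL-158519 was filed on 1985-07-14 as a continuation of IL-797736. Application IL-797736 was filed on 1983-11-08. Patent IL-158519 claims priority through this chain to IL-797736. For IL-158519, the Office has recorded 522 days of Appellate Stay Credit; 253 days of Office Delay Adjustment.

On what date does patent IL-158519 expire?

Earliest priority filing: 8 November 1983.
Base term: 8 November 1983 + 21 years → 8 November 2004.
Appellate Stay Credit: +522 days → 14 April 2006.
Office Delay Adjustment: +253 days → 23 December 2006.

2006-12-23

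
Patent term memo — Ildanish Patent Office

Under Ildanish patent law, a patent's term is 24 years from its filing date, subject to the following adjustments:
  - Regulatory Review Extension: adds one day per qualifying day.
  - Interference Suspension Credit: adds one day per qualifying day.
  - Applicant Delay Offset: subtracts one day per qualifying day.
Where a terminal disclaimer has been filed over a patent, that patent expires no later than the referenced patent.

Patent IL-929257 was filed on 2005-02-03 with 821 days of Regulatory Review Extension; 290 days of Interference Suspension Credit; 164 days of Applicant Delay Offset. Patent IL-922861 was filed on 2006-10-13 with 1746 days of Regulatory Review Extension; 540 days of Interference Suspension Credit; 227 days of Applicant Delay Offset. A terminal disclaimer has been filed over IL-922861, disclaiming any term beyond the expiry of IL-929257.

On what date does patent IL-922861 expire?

Natural term of IL-922861:
  Base: filing + 24 years → 13 October 2030.
  Regulatory Review Extension: +1746 days → 25 July 2035.
  Interference Suspension Credit: +540 days → 15 January 2037.
  Applicant Delay Offset: −227 days → 2 June 2036.
Expiry of referenced patent IL-929257:
  Base: filing + 24 years → 3 February 2029.
  Regulatory Review Extension: +821 days → 5 May 2031.
  Interference Suspension Credit: +290 days → 19 February 2032.
  Applicant Delay Offset: −164 days → 8 September 2031.
Terminal disclaimer: IL-922861 expires on the earlier of 2 June 2036 and 8 September 2031.

September 8, 2031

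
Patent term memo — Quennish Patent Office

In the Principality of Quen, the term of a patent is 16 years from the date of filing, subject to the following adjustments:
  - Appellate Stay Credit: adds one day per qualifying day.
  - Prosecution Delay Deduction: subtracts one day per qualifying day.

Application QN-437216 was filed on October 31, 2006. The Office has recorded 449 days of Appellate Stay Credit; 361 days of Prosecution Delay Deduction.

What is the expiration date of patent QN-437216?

Base term: filing date + 16 years → 31 October 2022.
Appellate Stay Credit: +449 days → 23 January 2024.
Prosecution Delay Deduction: −361 days → 27 January 2023.

2023-01-27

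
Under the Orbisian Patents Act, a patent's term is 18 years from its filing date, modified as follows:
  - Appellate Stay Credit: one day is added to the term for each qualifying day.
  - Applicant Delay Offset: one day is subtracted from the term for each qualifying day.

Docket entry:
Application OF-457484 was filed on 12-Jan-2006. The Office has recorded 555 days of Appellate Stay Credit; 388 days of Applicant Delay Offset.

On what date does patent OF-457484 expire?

Base term: filing date + 18 years → 12 January 2024.
Appellate Stay Credit: +555 days → 20 July 2025.
Applicant Delay Offset: −388 days → 27 June 2024.

2024-06-27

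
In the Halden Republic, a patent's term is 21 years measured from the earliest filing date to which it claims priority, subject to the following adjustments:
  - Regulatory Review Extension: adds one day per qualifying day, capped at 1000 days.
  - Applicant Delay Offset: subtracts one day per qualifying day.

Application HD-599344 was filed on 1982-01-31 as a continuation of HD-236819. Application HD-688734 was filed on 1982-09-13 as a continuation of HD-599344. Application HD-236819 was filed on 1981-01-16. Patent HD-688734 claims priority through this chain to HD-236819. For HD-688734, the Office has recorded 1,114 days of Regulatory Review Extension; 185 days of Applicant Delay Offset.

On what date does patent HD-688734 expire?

2004-04-10

Earliest priority filing: 16 January 1981.
Base term: 16 January 1981 + 21 years → 16 January 2002.
Regulatory Review Extension: 1114 days claimed exceeds the 1000-day cap, so +1000 days → 12 October 2004.
Applicant Delay Offset: −185 days → 10 April 2004.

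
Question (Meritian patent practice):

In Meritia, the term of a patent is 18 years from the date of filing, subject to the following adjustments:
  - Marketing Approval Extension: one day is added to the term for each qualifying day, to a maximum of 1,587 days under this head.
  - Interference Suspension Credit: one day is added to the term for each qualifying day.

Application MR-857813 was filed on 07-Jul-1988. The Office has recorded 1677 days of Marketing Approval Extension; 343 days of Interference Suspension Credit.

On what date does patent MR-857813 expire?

Base term: filing date + 18 years → 7 July 2006.
Marketing Approval Extension: 1677 days claimed exceeds the 1587-day cap, so +1587 days → 10 November 2010.
Interference Suspension Credit: +343 days → 19 October 2011.

2011-10-19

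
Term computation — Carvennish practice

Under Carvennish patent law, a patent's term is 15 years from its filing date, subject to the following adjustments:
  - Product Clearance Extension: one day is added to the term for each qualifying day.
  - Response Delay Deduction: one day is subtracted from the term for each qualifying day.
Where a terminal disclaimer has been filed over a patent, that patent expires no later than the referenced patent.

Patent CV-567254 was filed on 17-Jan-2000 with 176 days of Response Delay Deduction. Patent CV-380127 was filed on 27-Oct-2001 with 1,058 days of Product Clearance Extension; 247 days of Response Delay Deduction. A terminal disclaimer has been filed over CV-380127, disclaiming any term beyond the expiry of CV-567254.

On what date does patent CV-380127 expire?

July 25, 2014

Natural term of CV-380127:
  Base: filing + 15 years → 27 October 2016.
  Product Clearance Extension: +1058 days → 20 September 2019.
  Response Delay Deduction: −247 days → 16 January 2019.
Expiry of referenced patent CV-567254:
  Base: filing + 15 years → 17 January 2015.
  Response Delay Deduction: −176 days → 25 July 2014.
Terminal disclaimer: CV-380127 expires on the earlier of 16 January 2019 and 25 July 2014.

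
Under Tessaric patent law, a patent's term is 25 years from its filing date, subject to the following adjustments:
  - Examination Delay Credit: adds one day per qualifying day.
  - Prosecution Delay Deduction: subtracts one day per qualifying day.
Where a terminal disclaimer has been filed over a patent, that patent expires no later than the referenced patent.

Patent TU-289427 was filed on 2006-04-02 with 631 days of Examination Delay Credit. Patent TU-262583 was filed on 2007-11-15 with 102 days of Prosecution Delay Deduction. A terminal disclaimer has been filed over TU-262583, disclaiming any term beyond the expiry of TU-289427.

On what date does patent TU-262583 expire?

Natural term of TU-262583:
  Base: filing + 25 years → 15 November 2032.
  Prosecution Delay Deduction: −102 days → 5 August 2032.
Expiry of referenced patent TU-289427:
  Base: filing + 25 years → 2 April 2031.
  Examination Delay Credit: +631 days → 23 December 2032.
Terminal disclaimer: TU-262583 expires on the earlier of 5 August 2032 and 23 December 2032.

2032-08-05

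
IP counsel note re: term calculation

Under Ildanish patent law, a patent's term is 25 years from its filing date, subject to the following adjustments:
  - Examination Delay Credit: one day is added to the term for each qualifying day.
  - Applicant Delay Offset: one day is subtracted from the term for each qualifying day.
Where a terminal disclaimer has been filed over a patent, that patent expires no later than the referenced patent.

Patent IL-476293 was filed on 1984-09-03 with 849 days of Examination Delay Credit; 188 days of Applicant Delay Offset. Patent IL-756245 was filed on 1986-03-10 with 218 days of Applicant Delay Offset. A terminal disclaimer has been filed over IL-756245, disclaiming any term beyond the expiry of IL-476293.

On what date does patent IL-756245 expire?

2010-08-04

Natural term of IL-756245:
  Base: filing + 25 years → 10 March 2011.
  Applicant Delay Offset: −218 days → 4 August 2010.
Expiry of referenced patent IL-476293:
  Base: filing + 25 years → 3 September 2009.
  Examination Delay Credit: +849 days → 31 December 2011.
  Applicant Delay Offset: −188 days → 26 June 2011.
Terminal disclaimer: IL-756245 expires on the earlier of 4 August 2010 and 26 June 2011.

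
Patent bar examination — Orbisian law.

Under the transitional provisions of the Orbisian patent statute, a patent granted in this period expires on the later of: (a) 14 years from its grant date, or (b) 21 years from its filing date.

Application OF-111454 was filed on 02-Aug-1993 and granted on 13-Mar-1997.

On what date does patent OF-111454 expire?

2014-08-02

(a) grant + 14 years → 13 March 2011.
(b) filing + 21 years → 2 August 2014.
Later of the two: 2 August 2014.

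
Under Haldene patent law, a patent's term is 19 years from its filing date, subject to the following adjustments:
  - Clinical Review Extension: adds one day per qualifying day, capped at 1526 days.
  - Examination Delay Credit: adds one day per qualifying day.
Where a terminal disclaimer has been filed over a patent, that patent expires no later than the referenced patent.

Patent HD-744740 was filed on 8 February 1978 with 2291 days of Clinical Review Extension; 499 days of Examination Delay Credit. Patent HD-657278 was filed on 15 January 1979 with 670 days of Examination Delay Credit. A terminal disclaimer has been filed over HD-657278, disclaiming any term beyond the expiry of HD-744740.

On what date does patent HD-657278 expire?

1999-11-16

Natural term of HD-657278:
  Base: filing + 19 years → 15 January 1998.
  Examination Delay Credit: +670 days → 16 November 1999.
Expiry of referenced patent HD-744740:
  Base: filing + 19 years → 8 February 1997.
  Clinical Review Extension: 2291 days claimed exceeds the 1526-day cap, so +1526 days → 14 April 2001.
  Examination Delay Credit: +499 days → 26 August 2002.
Terminal disclaimer: HD-657278 expires on the earlier of 16 November 1999 and 26 August 2002.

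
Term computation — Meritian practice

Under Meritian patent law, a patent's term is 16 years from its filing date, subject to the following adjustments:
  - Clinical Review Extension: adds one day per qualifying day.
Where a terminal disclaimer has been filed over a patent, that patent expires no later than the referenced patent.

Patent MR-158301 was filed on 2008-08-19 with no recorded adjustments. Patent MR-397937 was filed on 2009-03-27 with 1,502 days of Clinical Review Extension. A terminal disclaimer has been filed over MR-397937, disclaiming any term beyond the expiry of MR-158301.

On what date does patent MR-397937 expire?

Natural term of MR-397937:
  Base: filing + 16 years → 27 March 2025.
  Clinical Review Extension: +1502 days → 7 May 2029.
Expiry of referenced patent MR-158301:
  Base: filing + 16 years → 19 August 2024.
Terminal disclaimer: MR-397937 expires on the earlier of 7 May 2029 and 19 August 2024.

2024-08-19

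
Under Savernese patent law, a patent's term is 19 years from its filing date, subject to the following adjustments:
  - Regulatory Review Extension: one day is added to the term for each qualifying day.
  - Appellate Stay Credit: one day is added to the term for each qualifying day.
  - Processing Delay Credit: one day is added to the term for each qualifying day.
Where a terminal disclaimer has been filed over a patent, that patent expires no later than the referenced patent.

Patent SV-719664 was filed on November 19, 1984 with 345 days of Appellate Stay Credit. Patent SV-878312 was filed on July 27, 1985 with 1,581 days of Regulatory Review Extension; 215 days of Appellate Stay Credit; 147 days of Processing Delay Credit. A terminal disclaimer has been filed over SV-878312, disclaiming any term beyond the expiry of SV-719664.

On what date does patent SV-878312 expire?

Natural term of SV-878312:
  Base: filing + 19 years → 27 July 2004.
  Regulatory Review Extension: +1581 days → 24 November 2008.
  Appellate Stay Credit: +215 days → 27 June 2009.
  Processing Delay Credit: +147 days → 21 November 2009.
Expiry of referenced patent SV-719664:
  Base: filing + 19 years → 19 November 2003.
  Appellate Stay Credit: +345 days → 29 October 2004.
Terminal disclaimer: SV-878312 expires on the earlier of 21 November 2009 and 29 October 2004.

2004-10-29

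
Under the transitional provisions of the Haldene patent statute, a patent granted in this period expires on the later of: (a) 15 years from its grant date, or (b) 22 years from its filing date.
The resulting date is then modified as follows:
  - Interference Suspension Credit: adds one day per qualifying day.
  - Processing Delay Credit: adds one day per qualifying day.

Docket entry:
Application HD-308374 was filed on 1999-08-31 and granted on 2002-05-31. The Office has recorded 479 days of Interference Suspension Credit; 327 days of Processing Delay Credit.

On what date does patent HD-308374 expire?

November 15, 2023

(a) grant + 15 years → 31 May 2017.
(b) filing + 22 years → 31 August 2021.
Later of the two: 31 August 2021.
Interference Suspension Credit: +479 days → 23 December 2022.
Processing Delay Credit: +327 days → 15 November 2023.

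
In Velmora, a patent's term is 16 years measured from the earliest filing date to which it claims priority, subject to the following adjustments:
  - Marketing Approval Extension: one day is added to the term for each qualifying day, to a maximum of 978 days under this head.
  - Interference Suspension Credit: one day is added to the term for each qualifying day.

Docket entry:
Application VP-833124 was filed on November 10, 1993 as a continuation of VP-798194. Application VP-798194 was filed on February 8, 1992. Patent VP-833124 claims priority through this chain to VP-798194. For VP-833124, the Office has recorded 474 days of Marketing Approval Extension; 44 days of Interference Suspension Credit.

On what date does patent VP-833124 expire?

July 10, 2009

Earliest priority filing: 8 February 1992.
Base term: 8 February 1992 + 16 years → 8 February 2008.
Marketing Approval Extension: 474 days (within the 978-day cap) → +474 days → 27 May 2009.
Interference Suspension Credit: +44 days → 10 July 2009.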